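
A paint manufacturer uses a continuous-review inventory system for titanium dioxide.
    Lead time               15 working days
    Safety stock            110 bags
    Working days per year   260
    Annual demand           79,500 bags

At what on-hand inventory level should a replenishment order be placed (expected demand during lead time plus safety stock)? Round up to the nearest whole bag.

Daily demand d = 79,500 / 260 = 305.769 bags/day
Demand during lead time = 305.769 × 15 = 4,586.54
Reorder point = 4,586.54 + 110 = 4,696.54 → round up

4,697 bags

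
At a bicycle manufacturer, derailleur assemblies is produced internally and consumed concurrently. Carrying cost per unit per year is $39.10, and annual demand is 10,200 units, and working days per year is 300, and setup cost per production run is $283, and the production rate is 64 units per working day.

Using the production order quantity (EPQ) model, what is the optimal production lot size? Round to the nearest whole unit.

Daily demand d = 10,200/300 = 34.000; p = 64; 1 − d/p = 0.46875
EPQ = √(2DS / (H(1 − d/p)))
    = √(2 × 10,200 × 283 / (39.1 × 0.46875)) ≈ 561.24

561 units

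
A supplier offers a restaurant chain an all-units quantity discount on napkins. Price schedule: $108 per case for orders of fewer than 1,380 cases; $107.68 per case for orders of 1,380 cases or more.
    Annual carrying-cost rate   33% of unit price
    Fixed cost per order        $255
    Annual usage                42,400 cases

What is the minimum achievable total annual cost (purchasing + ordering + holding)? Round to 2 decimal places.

$4,597,985.52

H₁ = 33%×$108 = $35.6400;  H₂ = 33%×$107.68 = $35.5344
EOQ₁ = √(2×42,400×255/35.6400) = 778.93  (< 1,380, feasible at tier 1)
EOQ₂ = √(2×42,400×255/35.5344) = 780.09  (< 1,380 → use Q = 1,380 at tier-2 price)
TC(tier 1 (EOQ₁), Q≈778.9) = $4,606,961.11
TC(tier 2, Q≈1,380.0) = $4,597,985.52
Minimum at tier 2: $4,597,985.52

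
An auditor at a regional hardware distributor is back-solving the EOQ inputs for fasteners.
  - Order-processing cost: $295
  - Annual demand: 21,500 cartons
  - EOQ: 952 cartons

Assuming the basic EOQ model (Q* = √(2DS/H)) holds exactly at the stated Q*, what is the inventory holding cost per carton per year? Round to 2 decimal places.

From Q* = √(2DS/H) ⇒ Q*² = 2DS/H.
H = 2DS / Q² = 2 × 21,500 × 295 / 952² = 13.9964

$14.00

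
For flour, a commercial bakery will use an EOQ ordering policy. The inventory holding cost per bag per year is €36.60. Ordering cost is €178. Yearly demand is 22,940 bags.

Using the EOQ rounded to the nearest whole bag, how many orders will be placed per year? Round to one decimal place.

EOQ = √(2DS/H) = √(2 × 22,940 × 178 / 36.6)
    = √(223,132.24) ≈ 472.37 → Q = 472
Orders per year = D/Q = 22,940 / 472 = 48.602

48.6 orders per year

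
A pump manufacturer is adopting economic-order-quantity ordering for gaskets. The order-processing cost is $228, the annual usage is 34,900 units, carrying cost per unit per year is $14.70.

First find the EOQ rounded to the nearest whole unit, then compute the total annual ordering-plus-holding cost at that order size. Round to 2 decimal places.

$15,295.15

2DS/H = 2·34,900·228/14.7 = 1,082,612.24
EOQ = √1,082,612.24 ≈ 1,040.49 → Q = 1,040 units
Orders/yr = 34,900/1,040 = 33.558; ordering cost = 33.558 × $228 = $7,651.15
Average inventory = 1,040/2 = 520; holding cost = 520 × $14.7 = $7,644.00
Total = $7,651.15 + $7,644.00 = $15,295.15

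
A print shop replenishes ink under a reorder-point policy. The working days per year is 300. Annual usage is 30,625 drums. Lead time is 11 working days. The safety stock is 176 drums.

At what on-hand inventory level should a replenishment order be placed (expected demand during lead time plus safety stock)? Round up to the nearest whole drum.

1,299 drums

Daily demand d = 30,625 / 300 = 102.083 drums/day
Demand during lead time = 102.083 × 11 = 1,122.92
Reorder point = 1,122.92 + 176 = 1,298.92 → round up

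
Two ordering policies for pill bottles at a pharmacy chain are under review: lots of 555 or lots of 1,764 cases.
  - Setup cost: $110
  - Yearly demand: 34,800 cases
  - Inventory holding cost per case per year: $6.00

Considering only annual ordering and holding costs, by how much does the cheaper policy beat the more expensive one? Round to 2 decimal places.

$1,100.23

Annual cost at Q: ordering D·S/Q plus holding Q·H/2.
TC(555) = (34,800/555)×110 + (555/2)×6 = $8,562.30
TC(1,764) = (34,800/1,764)×110 + (1,764/2)×6 = $7,462.07
Lots of 1,764 are cheaper by $1,100.23.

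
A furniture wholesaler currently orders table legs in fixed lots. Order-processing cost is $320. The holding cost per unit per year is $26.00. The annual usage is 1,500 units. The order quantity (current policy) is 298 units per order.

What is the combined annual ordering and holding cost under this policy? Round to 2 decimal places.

$5,484.74

Orders/yr = 1,500/298 = 5.034; ordering cost = 5.034 × $320 = $1,610.74
Average inventory = 298/2 = 149; holding cost = 149 × $26 = $3,874.00
Total = $1,610.74 + $3,874.00 = $5,484.74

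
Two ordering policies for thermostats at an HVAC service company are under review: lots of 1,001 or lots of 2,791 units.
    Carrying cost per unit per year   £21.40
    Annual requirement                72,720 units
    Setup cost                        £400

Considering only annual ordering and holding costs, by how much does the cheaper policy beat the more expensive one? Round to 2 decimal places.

TC(Q) = (D/Q)S + (Q/2)H
TC(1,001) = (72,720/1,001)×400 + (1,001/2)×21.4 = £39,769.64
TC(2,791) = (72,720/2,791)×400 + (2,791/2)×21.4 = £40,285.77
Lots of 1,001 are cheaper by £516.13.

£516.13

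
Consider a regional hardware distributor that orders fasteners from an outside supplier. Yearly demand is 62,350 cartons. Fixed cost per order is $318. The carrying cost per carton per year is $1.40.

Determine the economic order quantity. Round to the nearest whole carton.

Optimal lot size Q* = (2 × 62,350 × $318 / $1.4)^½ ≈ 5,322.10

5,322 cartons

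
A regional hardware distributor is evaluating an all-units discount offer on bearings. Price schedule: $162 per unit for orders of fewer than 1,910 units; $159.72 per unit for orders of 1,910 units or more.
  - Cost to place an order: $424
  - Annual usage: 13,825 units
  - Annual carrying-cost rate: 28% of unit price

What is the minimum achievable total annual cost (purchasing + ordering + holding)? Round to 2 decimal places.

H₁ = 28%×$162 = $45.3600;  H₂ = 28%×$159.72 = $44.7216
EOQ₁ = √(2×13,825×424/45.3600) = 508.39  (< 1,910, feasible at tier 1)
EOQ₂ = √(2×13,825×424/44.7216) = 512.00  (< 1,910 → use Q = 1,910 at tier-2 price)
TC(tier 1 (EOQ₁), Q≈508.4) = $2,262,710.41
TC(tier 2, Q≈1,910.0) = $2,253,907.13
Minimum at tier 2: $2,253,907.13

$2,253,907.13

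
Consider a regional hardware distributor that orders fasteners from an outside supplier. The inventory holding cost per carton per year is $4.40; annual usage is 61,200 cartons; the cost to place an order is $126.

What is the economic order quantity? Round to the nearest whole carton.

2DS/H = 2·61,200·126/4.4 = 3,505,090.91
EOQ = √3,505,090.91 ≈ 1,872.19

1,872 cartons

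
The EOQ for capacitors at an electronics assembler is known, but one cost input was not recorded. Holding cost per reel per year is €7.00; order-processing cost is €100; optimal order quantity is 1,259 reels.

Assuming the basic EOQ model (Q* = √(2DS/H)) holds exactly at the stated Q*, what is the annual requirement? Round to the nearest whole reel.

From Q* = √(2DS/H) ⇒ Q*² = 2DS/H.
D = Q²H / (2S) = 1,259² × 7 / (2 × 100) = 55,477.83

55,478 reels per year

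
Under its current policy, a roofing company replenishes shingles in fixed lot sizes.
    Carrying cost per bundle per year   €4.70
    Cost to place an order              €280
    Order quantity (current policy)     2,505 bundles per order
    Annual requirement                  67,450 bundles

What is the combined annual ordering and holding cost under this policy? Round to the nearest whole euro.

Annual ordering cost = (D/Q)·S = (67,450/2,505) × 280 = €7,539.32
Annual holding cost  = (Q/2)·H = (2,505/2) × 4.7 = €5,886.75
Total = €7,539.32 + €5,886.75 = €13,426.07

€13,426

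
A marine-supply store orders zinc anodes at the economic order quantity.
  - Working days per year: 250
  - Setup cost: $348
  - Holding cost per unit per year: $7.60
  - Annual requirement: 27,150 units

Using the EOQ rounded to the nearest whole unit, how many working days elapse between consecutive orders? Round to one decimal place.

EOQ = √(2DS/H) = √(2 × 27,150 × 348 / 7.6)
    = √(2,486,368.42) ≈ 1,576.82 → Q = 1,577 units
T = Q/D × 250 days = 1,577/27,150 × 250 = 14.521 days

14.5 days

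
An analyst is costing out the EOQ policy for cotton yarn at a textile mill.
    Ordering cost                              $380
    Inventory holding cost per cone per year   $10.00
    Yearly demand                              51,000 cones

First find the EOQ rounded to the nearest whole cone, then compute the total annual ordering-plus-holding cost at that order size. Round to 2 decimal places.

Optimal lot size Q* = (2 × 51,000 × $380 / $10)^½ ≈ 1,968.76 → Q = 1,969 cones
Ordering: D/Q × S = 51,000/1,969 × $380 = $9,842.56
Holding:  Q/2 × H = 1,969/2 × $10 = $9,845.00
Total = $9,842.56 + $9,845.00 = $19,687.56

$19,687.56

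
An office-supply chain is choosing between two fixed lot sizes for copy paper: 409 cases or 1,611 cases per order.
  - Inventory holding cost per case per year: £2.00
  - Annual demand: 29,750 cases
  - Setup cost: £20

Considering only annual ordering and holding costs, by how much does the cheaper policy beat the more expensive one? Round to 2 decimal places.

£116.57

For each Q, cost = (D/Q)·S + (Q/2)·H.
TC(409) = (29,750/409)×20 + (409/2)×2 = £1,863.77
TC(1,611) = (29,750/1,611)×20 + (1,611/2)×2 = £1,980.34
|ΔTC| = |£1,863.77 − £1,980.34| = £116.57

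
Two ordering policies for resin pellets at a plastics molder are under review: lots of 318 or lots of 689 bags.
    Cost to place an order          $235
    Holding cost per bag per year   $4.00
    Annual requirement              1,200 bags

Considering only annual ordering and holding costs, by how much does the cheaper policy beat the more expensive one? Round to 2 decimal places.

$264.50

TC(Q) = (D/Q)S + (Q/2)H
TC(318) = (1,200/318)×235 + (318/2)×4 = $1,522.79
TC(689) = (1,200/689)×235 + (689/2)×4 = $1,787.29
|ΔTC| = |$1,522.79 − $1,787.29| = $264.50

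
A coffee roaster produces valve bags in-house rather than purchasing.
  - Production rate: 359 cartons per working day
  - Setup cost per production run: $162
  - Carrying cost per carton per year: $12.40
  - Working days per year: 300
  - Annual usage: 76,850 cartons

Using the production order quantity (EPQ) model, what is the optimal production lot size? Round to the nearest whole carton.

2,648 cartons

d = 76,850/300 = 256.1667 cartons/day;  effective holding cost H(1 − d/p) = 12.4·(1 − 256.1667/359) = 3.55190
Q* = √(2DS / H_eff) = √(2·76,850·162 / 3.55190) ≈ 2,647.67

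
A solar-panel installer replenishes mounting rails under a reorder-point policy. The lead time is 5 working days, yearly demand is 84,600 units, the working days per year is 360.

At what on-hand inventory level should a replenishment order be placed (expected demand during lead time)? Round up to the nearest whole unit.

1,175 units

Daily demand d = 84,600 / 360 = 235.000 units/day
Demand during lead time = 235.000 × 5 = 1,175.00
Reorder point = 1,175.00 → round up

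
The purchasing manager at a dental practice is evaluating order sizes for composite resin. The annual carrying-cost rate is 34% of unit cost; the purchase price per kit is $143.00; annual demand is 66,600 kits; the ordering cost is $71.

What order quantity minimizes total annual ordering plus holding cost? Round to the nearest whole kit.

441 kits

Holding cost per kit per year: H = 34% × $143 = $48.6200
Optimal lot size Q* = (2 × 66,600 × $71 / $48.62)^½ ≈ 441.04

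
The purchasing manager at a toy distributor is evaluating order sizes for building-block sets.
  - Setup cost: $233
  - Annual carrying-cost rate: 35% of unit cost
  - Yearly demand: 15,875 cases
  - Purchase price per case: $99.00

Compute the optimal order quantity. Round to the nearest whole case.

Holding cost per case per year: H = 35% × $99 = $34.6500
Optimal lot size Q* = (2 × 15,875 × $233 / $34.65)^½ ≈ 462.06

462 cases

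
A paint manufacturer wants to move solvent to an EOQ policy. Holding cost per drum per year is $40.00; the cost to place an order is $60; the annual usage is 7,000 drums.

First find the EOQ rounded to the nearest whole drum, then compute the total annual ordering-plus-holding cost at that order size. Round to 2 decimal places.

$5,796.55

Optimal lot size Q* = (2 × 7,000 × $60 / $40)^½ ≈ 144.91 → Q = 145 drums
Ordering: D/Q × S = 7,000/145 × $60 = $2,896.55
Holding:  Q/2 × H = 145/2 × $40 = $2,900.00
Total = $2,896.55 + $2,900.00 = $5,796.55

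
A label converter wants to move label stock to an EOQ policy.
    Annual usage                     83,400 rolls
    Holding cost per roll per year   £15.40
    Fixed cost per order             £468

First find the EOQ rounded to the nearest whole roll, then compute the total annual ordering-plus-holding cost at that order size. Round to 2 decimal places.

Optimal lot size Q* = (2 × 83,400 × £468 / £15.4)^½ ≈ 2,251.44 → Q = 2,251 rolls
Ordering: D/Q × S = 83,400/2,251 × £468 = £17,339.49
Holding:  Q/2 × H = 2,251/2 × £15.4 = £17,332.70
Total = £17,339.49 + £17,332.70 = £34,672.19

£34,672.19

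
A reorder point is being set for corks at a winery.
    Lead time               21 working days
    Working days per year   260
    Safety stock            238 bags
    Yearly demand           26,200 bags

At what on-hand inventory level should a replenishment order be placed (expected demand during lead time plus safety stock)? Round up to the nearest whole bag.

2,355 bags

Daily demand d = 26,200 / 260 = 100.769 bags/day
Demand during lead time = 100.769 × 21 = 2,116.15
Reorder point = 2,116.15 + 238 = 2,354.15 → round up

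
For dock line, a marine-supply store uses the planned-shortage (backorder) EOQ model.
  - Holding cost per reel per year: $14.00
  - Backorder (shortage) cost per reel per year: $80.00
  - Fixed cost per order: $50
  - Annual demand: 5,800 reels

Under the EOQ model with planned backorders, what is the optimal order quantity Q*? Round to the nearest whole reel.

Q* = √(2DS/H) · √((H + b)/b)
   = √(2 × 5,800 × 50 / 14) · √((14 + 80) / 80)
   = 203.540 × 1.0840 ≈ 220.63

221 reels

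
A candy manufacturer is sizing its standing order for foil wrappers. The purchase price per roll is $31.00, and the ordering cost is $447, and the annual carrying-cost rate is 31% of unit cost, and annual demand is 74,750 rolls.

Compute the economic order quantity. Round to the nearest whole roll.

H = i·C = 0.31 × $31 = $9.6100 per roll-year
Q* = √(2·D·S / H) = √(2·74,750·447 / 9.61) = √6,953,850.2 ≈ 2,637.02

2,637 rolls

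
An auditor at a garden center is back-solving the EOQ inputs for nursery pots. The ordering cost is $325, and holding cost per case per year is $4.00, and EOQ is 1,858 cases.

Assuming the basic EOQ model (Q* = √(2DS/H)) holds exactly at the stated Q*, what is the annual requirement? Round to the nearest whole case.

Since Q* = (2DS/H)^½, squaring gives Q*²·H = 2DS.
D = Q²H / (2S) = 1,858² × 4 / (2 × 325) = 21,244.09

21,244 cases per year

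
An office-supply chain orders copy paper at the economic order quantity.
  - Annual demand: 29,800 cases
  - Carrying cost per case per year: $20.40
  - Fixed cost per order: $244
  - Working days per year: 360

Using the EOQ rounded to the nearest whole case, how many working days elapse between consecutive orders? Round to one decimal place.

10.2 days

2DS/H = 2·29,800·244/20.4 = 712,862.75
EOQ = √712,862.75 ≈ 844.31 → Q = 844 cases
Days between orders = 360 / (D/Q) = 360 / 35.308 ≈ 10.196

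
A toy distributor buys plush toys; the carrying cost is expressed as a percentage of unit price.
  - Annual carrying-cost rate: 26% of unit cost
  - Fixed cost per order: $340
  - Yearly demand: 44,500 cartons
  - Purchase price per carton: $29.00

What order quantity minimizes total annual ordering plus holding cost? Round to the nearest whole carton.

2,003 cartons

Carrying cost H = $29 × 26% = $7.5400/carton/yr
EOQ = √(2DS/H) = √(2 × 44,500 × 340 / 7.54)
    = √(4,013,262.60) ≈ 2,003.31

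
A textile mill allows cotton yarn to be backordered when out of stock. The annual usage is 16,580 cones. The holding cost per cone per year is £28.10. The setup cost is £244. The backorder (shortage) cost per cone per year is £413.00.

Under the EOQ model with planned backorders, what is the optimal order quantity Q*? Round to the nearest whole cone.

Basic EOQ = √(2·16,580·244/28.1) = 536.598
Backorder adjustment √((H+b)/b) = √((28.1+413)/413) = 1.0335
Q* = 536.598 × 1.0335 ≈ 554.55

555 cones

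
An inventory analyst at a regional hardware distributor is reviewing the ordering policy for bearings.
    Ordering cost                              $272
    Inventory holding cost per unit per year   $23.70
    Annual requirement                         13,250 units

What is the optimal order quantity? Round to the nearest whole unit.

EOQ = √(2DS/H) = √(2 × 13,250 × 272 / 23.7)
    = √(304,135.02) ≈ 551.48

551 units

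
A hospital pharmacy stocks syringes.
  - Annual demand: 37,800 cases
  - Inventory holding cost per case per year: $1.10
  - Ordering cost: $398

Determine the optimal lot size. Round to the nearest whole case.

Q* = √(2·D·S / H) = √(2·37,800·398 / 1.1) = √27,353,454.5 ≈ 5,230.05

5,230 cases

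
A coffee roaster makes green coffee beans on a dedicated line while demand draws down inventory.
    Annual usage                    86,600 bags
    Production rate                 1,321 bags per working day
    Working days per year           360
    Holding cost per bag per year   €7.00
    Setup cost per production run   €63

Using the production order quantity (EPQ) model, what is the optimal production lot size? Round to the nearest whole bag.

1,381 bags

d = 86,600/360 = 240.5556 bags/day;  effective holding cost H(1 − d/p) = 7·(1 − 240.5556/1321) = 5.72529
Q* = √(2DS / H_eff) = √(2·86,600·63 / 5.72529) ≈ 1,380.53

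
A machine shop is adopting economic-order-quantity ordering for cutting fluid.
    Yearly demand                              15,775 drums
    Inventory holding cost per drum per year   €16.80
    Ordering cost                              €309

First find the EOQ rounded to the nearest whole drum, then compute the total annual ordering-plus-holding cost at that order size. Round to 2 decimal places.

Q* = √(2·D·S / H) = √(2·15,775·309 / 16.8) = √580,294.6 ≈ 761.77 → Q = 762 drums
Ordering: D/Q × S = 15,775/762 × €309 = €6,396.95
Holding:  Q/2 × H = 762/2 × €16.8 = €6,400.80
Total = €6,396.95 + €6,400.80 = €12,797.75

€12,797.75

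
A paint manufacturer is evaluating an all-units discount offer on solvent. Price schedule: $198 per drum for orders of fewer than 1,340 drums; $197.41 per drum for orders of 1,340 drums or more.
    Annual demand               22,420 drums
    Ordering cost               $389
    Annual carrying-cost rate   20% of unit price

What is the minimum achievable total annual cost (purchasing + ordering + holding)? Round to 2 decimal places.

H₁ = 20%×$198 = $39.6000;  H₂ = 20%×$197.41 = $39.4820
EOQ₁ = √(2×22,420×389/39.6000) = 663.68  (< 1,340, feasible at tier 1)
EOQ₂ = √(2×22,420×389/39.4820) = 664.67  (< 1,340 → use Q = 1,340 at tier-2 price)
TC(tier 1 (EOQ₁), Q≈663.7) = $4,465,441.81
TC(tier 2, Q≈1,340.0) = $4,458,893.63
Minimum at tier 2: $4,458,893.63

$4,458,893.63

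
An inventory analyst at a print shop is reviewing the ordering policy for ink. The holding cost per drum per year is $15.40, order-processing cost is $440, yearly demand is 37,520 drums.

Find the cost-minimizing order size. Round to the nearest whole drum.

1,464 drums

Optimal lot size Q* = (2 × 37,520 × $440 / $15.4)^½ ≈ 1,464.24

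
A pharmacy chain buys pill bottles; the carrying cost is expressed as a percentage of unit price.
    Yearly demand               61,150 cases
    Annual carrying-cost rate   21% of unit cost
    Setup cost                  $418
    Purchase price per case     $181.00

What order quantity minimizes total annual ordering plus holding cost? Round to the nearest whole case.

Carrying cost H = $181 × 21% = $38.0100/case/yr
2DS/H = 2·61,150·418/38.01 = 1,344,946.07
EOQ = √1,344,946.07 ≈ 1,159.72

1,160 cases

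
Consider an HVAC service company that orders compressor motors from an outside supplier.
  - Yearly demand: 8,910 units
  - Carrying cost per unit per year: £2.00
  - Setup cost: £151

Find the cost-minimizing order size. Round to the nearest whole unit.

Q* = √(2·D·S / H) = √(2·8,910·151 / 2) = √1,345,410.0 ≈ 1,159.92

1,160 units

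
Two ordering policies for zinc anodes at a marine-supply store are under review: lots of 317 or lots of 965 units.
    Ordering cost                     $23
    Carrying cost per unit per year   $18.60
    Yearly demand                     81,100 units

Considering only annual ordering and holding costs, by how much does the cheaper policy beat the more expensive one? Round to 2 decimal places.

$2,075.13

Annual cost at Q: ordering D·S/Q plus holding Q·H/2.
TC(317) = (81,100/317)×23 + (317/2)×18.6 = $8,832.33
TC(965) = (81,100/965)×23 + (965/2)×18.6 = $10,907.45
Lots of 317 are cheaper by $2,075.13.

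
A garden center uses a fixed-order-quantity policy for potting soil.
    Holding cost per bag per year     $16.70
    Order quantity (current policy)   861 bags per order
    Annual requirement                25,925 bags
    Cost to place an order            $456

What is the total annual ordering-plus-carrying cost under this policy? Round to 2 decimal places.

$20,919.66

Orders/yr = 25,925/861 = 30.110; ordering cost = 30.110 × $456 = $13,730.31
Average inventory = 861/2 = 430.5; holding cost = 430.5 × $16.7 = $7,189.35
Total = $13,730.31 + $7,189.35 = $20,919.66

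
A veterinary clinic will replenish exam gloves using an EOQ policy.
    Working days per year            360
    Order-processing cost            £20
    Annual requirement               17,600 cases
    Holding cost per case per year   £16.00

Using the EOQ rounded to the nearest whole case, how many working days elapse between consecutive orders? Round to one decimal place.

2DS/H = 2·17,600·20/16 = 44,000.00
EOQ = √44,000.00 ≈ 209.76 → Q = 210 cases
Days between orders = 360 / (D/Q) = 360 / 83.810 ≈ 4.295

4.3 days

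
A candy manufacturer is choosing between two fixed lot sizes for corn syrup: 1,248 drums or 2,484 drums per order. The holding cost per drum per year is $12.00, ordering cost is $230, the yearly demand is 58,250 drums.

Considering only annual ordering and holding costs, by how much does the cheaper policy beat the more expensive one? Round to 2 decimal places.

$2,074.34

For each Q, cost = (D/Q)·S + (Q/2)·H.
TC(1,248) = (58,250/1,248)×230 + (1,248/2)×12 = $18,223.18
TC(2,484) = (58,250/2,484)×230 + (2,484/2)×12 = $20,297.52
|ΔTC| = |$18,223.18 − $20,297.52| = $2,074.34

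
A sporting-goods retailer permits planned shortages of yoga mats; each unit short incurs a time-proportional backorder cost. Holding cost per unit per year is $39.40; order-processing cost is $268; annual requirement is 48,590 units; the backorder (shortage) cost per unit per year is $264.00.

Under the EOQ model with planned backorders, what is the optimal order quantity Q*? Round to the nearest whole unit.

Q* = √(2DS/H) · √((H + b)/b)
   = √(2 × 48,590 × 268 / 39.4) · √((39.4 + 264) / 264)
   = 813.032 × 1.0720 ≈ 871.59

872 units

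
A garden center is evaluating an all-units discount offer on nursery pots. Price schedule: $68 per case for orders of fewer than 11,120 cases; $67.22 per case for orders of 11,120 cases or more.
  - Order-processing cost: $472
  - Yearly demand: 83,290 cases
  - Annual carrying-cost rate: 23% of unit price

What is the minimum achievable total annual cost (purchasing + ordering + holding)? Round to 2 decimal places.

H₁ = 23%×$68 = $15.6400;  H₂ = 23%×$67.22 = $15.4606
EOQ₁ = √(2×83,290×472/15.6400) = 2,242.15  (< 11,120, feasible at tier 1)
EOQ₂ = √(2×83,290×472/15.4606) = 2,255.12  (< 11,120 → use Q = 11,120 at tier-2 price)
TC(tier 1 (EOQ₁), Q≈2,242.1) = $5,698,787.18
TC(tier 2, Q≈11,120.0) = $5,688,250.07
Minimum at tier 2: $5,688,250.07

$5,688,250.07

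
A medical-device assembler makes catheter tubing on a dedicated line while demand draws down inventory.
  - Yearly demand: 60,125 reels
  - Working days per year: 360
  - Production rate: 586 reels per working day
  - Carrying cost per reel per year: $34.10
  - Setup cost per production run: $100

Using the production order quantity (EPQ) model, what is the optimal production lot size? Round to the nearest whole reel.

702 reels

Daily demand d = 60,125/360 = 167.014; p = 586; 1 − d/p = 0.71499
EPQ = √(2DS / (H(1 − d/p)))
    = √(2 × 60,125 × 100 / (34.1 × 0.71499)) ≈ 702.29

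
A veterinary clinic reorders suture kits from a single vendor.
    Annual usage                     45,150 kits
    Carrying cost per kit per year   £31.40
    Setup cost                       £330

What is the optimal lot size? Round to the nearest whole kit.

974 kits

2DS/H = 2·45,150·330/31.4 = 949,012.74
EOQ = √949,012.74 ≈ 974.17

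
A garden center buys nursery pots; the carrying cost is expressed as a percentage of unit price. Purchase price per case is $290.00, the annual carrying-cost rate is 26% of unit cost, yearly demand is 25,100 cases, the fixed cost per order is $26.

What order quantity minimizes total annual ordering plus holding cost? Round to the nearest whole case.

H = i·C = 0.26 × $290 = $75.4000 per case-year
Optimal lot size Q* = (2 × 25,100 × $26 / $75.4)^½ ≈ 131.57

132 cases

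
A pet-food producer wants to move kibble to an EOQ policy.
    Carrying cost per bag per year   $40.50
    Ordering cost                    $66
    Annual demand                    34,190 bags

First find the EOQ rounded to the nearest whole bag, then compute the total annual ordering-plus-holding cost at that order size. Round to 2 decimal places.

Optimal lot size Q* = (2 × 34,190 × $66 / $40.5)^½ ≈ 333.82 → Q = 334 bags
Ordering: D/Q × S = 34,190/334 × $66 = $6,756.11
Holding:  Q/2 × H = 334/2 × $40.5 = $6,763.50
Total = $6,756.11 + $6,763.50 = $13,519.61

$13,519.61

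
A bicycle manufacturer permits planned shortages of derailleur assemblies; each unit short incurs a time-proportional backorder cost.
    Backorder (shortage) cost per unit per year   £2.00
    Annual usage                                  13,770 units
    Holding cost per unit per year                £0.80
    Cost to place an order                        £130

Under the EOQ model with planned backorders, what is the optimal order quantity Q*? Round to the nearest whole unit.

Basic EOQ = √(2·13,770·130/0.8) = 2,115.479
Backorder adjustment √((H+b)/b) = √((0.8+2)/2) = 1.1832
Q* = 2,115.479 × 1.1832 ≈ 2,503.07

2,503 units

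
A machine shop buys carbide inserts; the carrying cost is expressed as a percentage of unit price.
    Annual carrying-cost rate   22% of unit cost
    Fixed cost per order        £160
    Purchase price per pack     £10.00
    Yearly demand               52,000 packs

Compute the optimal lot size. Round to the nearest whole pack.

2,750 packs

Holding cost per pack per year: H = 22% × £10 = £2.2000
EOQ = √(2DS/H) = √(2 × 52,000 × 160 / 2.2)
    = √(7,563,636.36) ≈ 2,750.21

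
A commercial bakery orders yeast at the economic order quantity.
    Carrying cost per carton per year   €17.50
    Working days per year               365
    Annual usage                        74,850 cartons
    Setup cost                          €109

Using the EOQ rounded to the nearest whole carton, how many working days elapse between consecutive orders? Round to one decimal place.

4.7 days

Q* = √(2·D·S / H) = √(2·74,850·109 / 17.5) = √932,417.1 ≈ 965.62 → Q = 966 cartons
Cycle time = (working days × Q)/D = (365 × 966) / 74,850 = 4.711 days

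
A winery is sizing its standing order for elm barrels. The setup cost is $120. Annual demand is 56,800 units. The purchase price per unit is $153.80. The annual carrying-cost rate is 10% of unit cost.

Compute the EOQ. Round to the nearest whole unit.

Holding cost per unit per year: H = 10% × $153.8 = $15.3800
EOQ = √(2DS/H) = √(2 × 56,800 × 120 / 15.38)
    = √(886,345.90) ≈ 941.46

941 units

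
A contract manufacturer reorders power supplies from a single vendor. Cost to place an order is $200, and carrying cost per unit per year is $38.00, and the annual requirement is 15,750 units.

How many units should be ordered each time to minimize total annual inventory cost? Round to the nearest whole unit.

407 units

2DS/H = 2·15,750·200/38 = 165,789.47
EOQ = √165,789.47 ≈ 407.17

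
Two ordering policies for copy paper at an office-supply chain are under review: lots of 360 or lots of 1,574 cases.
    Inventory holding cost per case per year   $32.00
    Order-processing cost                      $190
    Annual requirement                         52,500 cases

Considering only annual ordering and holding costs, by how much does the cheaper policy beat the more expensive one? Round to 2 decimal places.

$1,946.98

Annual cost at Q: ordering D·S/Q plus holding Q·H/2.
TC(360) = (52,500/360)×190 + (360/2)×32 = $33,468.33
TC(1,574) = (52,500/1,574)×190 + (1,574/2)×32 = $31,521.36
|ΔTC| = |$33,468.33 − $31,521.36| = $1,946.98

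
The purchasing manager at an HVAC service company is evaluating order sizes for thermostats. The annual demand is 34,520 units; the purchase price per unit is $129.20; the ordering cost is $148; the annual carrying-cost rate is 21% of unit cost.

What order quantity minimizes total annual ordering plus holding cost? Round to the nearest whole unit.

614 units

H = i·C = 0.21 × $129.2 = $27.1320 per unit-year
2DS/H = 2·34,520·148/27.132 = 376,600.32
EOQ = √376,600.32 ≈ 613.68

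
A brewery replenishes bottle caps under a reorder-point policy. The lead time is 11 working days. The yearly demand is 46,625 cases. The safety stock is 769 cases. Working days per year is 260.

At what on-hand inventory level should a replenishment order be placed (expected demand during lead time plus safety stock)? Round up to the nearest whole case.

2,742 cases

Daily demand d = 46,625 / 260 = 179.327 cases/day
Demand during lead time = 179.327 × 11 = 1,972.60
Reorder point = 1,972.60 + 769 = 2,741.60 → round up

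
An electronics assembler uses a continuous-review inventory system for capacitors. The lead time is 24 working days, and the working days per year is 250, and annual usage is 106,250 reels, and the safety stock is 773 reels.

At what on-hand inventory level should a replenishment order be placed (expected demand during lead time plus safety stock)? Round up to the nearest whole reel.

Daily demand d = 106,250 / 250 = 425.000 reels/day
Demand during lead time = 425.000 × 24 = 10,200.00
Reorder point = 10,200.00 + 773 = 10,973.00 → round up

10,973 reels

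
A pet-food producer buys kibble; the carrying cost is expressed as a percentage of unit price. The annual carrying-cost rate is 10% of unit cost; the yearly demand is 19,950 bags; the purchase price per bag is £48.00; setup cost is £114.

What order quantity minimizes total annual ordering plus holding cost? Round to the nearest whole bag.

973 bags

Holding cost per bag per year: H = 10% × £48 = £4.8000
2DS/H = 2·19,950·114/4.8 = 947,625.00
EOQ = √947,625.00 ≈ 973.46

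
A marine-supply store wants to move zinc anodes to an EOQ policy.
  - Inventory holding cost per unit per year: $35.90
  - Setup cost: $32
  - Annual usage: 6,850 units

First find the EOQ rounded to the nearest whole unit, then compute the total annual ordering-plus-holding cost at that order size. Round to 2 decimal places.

$3,967.22

Q* = √(2·D·S / H) = √(2·6,850·32 / 35.9) = √12,211.7 ≈ 110.51 → Q = 111 units
Ordering: D/Q × S = 6,850/111 × $32 = $1,974.77
Holding:  Q/2 × H = 111/2 × $35.9 = $1,992.45
Total = $1,974.77 + $1,992.45 = $3,967.22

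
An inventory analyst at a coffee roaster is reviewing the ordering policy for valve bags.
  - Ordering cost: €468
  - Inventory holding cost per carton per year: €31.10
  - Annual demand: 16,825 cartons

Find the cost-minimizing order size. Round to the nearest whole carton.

Optimal lot size Q* = (2 × 16,825 × €468 / €31.1)^½ ≈ 711.60

712 cartons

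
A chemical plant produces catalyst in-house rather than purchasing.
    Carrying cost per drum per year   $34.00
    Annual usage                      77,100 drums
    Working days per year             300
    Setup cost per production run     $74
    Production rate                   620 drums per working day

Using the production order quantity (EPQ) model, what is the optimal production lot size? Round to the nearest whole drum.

757 drums

d = 77,100/300 = 257.0000 drums/day;  effective holding cost H(1 − d/p) = 34·(1 − 257.0000/620) = 19.90645
Q* = √(2DS / H_eff) = √(2·77,100·74 / 19.90645) ≈ 757.11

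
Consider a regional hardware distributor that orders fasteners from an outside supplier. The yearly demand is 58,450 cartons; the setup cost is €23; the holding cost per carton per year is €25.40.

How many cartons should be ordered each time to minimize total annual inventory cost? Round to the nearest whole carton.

325 cartons

2DS/H = 2·58,450·23/25.4 = 105,854.33
EOQ = √105,854.33 ≈ 325.35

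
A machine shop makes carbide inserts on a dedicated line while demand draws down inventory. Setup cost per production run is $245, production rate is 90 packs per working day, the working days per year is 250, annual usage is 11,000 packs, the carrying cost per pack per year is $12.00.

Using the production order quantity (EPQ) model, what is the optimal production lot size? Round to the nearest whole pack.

937 packs

Daily demand d = 11,000/250 = 44.000; p = 90; 1 − d/p = 0.51111
EPQ = √(2DS / (H(1 − d/p)))
    = √(2 × 11,000 × 245 / (12 × 0.51111)) ≈ 937.45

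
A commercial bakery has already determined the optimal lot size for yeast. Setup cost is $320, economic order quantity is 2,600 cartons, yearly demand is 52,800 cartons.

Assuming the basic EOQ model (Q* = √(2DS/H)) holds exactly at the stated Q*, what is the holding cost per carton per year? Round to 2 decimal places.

$5.00

Since Q* = (2DS/H)^½, squaring gives Q*²·H = 2DS.
H = 2DS / Q² = 2 × 52,800 × 320 / 2,600² = 4.9988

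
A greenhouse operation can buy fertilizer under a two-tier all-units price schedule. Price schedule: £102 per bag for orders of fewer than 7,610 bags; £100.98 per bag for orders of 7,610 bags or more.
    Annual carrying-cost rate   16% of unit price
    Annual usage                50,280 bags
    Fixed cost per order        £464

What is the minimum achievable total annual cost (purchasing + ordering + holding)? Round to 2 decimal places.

£5,141,816.72

H₁ = 16%×£102 = £16.3200;  H₂ = 16%×£100.98 = £16.1568
EOQ₁ = √(2×50,280×464/16.3200) = 1,690.88  (< 7,610, feasible at tier 1)
EOQ₂ = √(2×50,280×464/16.1568) = 1,699.39  (< 7,610 → use Q = 7,610 at tier-2 price)
TC(tier 1 (EOQ₁), Q≈1,690.9) = £5,156,155.08
TC(tier 2, Q≈7,610.0) = £5,141,816.72
Minimum at tier 2: £5,141,816.72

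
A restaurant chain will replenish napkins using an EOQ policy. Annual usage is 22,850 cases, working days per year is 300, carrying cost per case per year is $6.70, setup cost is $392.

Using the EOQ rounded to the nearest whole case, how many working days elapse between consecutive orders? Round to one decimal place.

21.5 days

Q* = √(2·D·S / H) = √(2·22,850·392 / 6.7) = √2,673,791.0 ≈ 1,635.17 → Q = 1,635 cases
Cycle time = (working days × Q)/D = (300 × 1,635) / 22,850 = 21.466 days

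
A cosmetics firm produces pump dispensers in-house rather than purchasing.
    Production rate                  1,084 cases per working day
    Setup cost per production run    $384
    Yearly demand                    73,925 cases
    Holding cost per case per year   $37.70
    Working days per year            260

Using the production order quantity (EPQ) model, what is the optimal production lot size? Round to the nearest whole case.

1,429 cases

d = 73,925/260 = 284.3269 cases/day;  effective holding cost H(1 − d/p) = 37.7·(1 − 284.3269/1084) = 27.81151
Q* = √(2DS / H_eff) = √(2·73,925·384 / 27.81151) ≈ 1,428.78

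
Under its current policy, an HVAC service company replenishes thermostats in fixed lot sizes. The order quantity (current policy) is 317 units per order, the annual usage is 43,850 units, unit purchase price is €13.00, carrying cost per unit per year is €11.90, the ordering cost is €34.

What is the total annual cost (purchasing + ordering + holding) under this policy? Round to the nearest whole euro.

Orders/yr = 43,850/317 = 138.328; ordering cost = 138.328 × €34 = €4,703.15
Average inventory = 317/2 = 158.5; holding cost = 158.5 × €11.9 = €1,886.15
Purchase cost = D·C = 43,850 × 13 = €570,050.00
Total = €4,703.15 + €1,886.15 + €570,050.00 = €576,639.30

€576,639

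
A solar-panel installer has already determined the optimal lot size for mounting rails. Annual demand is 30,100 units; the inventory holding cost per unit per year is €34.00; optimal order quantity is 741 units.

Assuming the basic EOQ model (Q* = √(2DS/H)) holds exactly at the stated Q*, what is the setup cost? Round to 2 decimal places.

From Q* = √(2DS/H) ⇒ Q*² = 2DS/H.
S = Q²H / (2D) = 741² × 34 / (2 × 30,100) = 310.1122

€310.11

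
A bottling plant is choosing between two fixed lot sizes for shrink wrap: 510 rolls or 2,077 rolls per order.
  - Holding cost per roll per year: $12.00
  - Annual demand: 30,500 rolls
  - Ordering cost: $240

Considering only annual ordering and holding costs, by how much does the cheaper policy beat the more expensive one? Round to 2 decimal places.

$1,426.63

TC(Q) = (D/Q)S + (Q/2)H
TC(510) = (30,500/510)×240 + (510/2)×12 = $17,412.94
TC(2,077) = (30,500/2,077)×240 + (2,077/2)×12 = $15,986.31
Cheaper: Q = 2,077.  Difference = $1,426.63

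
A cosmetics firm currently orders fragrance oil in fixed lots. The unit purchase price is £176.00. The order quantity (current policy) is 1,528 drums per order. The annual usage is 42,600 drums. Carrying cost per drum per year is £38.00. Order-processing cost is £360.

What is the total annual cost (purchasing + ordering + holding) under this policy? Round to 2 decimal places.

£7,536,668.65

Ordering: D/Q × S = 42,600/1,528 × £360 = £10,036.65
Holding:  Q/2 × H = 1,528/2 × £38 = £29,032.00
Purchase cost = D·C = 42,600 × 176 = £7,497,600.00
Total = £10,036.65 + £29,032.00 + £7,497,600.00 = £7,536,668.65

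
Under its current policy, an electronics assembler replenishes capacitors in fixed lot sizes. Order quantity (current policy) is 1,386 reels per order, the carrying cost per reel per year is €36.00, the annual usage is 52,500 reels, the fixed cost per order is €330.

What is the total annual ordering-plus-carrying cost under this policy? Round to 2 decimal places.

€37,448.00

Ordering: D/Q × S = 52,500/1,386 × €330 = €12,500.00
Holding:  Q/2 × H = 1,386/2 × €36 = €24,948.00
Total = €12,500.00 + €24,948.00 = €37,448.00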